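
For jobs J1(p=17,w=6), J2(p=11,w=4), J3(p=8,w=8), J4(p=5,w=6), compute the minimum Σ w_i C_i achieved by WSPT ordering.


WSPT order (by p/w): J4 → J3 → J2 → J1
  J4: C=5, w·C=6×5=30
  J3: C=13, w·C=8×13=104
  J2: C=24, w·C=4×24=96
  J1: C=41, w·C=6×41=246
Σ w·C = 476
= 476


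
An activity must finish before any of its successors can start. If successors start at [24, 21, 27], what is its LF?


LF = min of all successor start times
Successors start at: [24, 21, 27]
LF = min(24, 21, 27)
= 21


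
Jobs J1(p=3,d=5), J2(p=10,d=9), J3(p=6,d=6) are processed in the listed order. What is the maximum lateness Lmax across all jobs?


Lateness per job (L = C - d):
  J1: C=3, d=5, L=-2
  J2: C=13, d=9, L=4
  J3: C=19, d=6, L=13
Lmax = max(-2, 4, 13)
= 13


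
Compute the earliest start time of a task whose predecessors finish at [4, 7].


ES = max of all predecessor completion times
Predecessors: [4, 7]
ES = max(4, 7)
= 7


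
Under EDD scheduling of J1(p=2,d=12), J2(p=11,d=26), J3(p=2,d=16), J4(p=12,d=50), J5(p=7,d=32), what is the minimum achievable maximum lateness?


EDD order: J1 → J3 → J2 → J5 → J4
Completion and lateness:
  J1: C=2, d=12, L=2-12=-10
  J3: C=4, d=16, L=4-16=-12
  J2: C=15, d=26, L=15-26=-11
  J5: C=22, d=32, L=22-32=-10
  J4: C=34, d=50, L=34-50=-16
Lmax = max(-10, -12, -11, -10, -16)
= -10


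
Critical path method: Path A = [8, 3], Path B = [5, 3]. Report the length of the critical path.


Path A: 8 + 3 = 11
Path B: 5 + 3 = 8
Critical path = longest = max(11, 8)
= 11 (Path A)


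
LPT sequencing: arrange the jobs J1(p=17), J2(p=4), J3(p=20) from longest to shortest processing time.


LPT: sort by longest processing time first
  J3: p=20
  J1: p=17
  J2: p=4
Order: J3 → J1 → J2


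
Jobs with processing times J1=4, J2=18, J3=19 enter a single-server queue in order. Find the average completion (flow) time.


Completion times:
  J1: completes at 4
  J2: completes at 22
  J3: completes at 41
Sum = 67
Average = 67/3
= 22.33


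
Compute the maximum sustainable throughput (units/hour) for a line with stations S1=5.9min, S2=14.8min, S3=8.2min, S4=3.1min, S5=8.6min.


Bottleneck = longest station time
Station times: [5.9, 14.8, 8.2, 3.1, 8.6]
Max = 14.8 min
Rate = 60 / 14.8
= 4.05 units/hour (bottleneck: 14.8min)


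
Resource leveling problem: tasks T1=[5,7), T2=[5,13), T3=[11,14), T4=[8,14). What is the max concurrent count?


Check each time point for overlaps:
  t=11: 3 tasks active (T2, T3, T4)
Max concurrent = 3


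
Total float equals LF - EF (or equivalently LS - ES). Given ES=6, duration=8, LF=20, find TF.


EF = ES + duration = 6 + 8 = 14
LS = LF - duration = 20 - 8 = 12
Total Float = LF - EF = 20 - 14
(or LS - ES = 12 - 6)
= 6


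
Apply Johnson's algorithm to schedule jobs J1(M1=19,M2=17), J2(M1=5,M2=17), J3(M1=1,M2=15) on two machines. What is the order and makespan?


Johnson's rule:
Group 1 (M1≤M2, sort by M1): ['J3', 'J2']
Group 2 (M1>M2, sort desc M2): ['J1']
Sequence: J3 → J2 → J1
Makespan calculation:
  J3: M1 done=1, M2 done=16
  J2: M1 done=6, M2 done=33
  J1: M1 done=25, M2 done=50
= Sequence: J3 → J2 → J1, Makespan: 50


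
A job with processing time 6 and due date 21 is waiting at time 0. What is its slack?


Slack = due - current_time - processing
= 21 - 0 - 6
= 15


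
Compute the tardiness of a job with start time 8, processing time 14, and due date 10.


Completion = start + processing = 8 + 14 = 22
Tardiness = max(0, C - d) = max(0, 22 - 10)
= max(0, 12)
= 12


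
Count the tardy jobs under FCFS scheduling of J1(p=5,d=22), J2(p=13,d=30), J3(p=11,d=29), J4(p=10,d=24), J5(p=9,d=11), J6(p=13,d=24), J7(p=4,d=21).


Completion vs due date:
  J1: C=5, d=22 → on time
  J2: C=18, d=30 → on time
  J3: C=29, d=29 → on time
  J4: C=39, d=24 → TARDY
  J5: C=48, d=11 → TARDY
  J6: C=61, d=24 → TARDY
  J7: C=65, d=21 → TARDY
Tardy jobs: J4, J5, J6, J7
Count = 4


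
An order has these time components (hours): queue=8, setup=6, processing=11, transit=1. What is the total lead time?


Lead time = queue + setup + processing + transit
= 8 + 6 + 11 + 1
= 26 hours


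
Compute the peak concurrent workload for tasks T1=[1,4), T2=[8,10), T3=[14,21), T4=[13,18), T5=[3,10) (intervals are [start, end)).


Check each time point for overlaps:
  t=3: 2 tasks active (T1, T5)
Max concurrent = 2


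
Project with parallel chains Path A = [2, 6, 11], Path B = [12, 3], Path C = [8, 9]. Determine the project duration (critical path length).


Path A: 2 + 6 + 11 = 19
Path B: 12 + 3 = 15
Path C: 8 + 9 = 17
Critical path = longest = max(19, 15, 17)
= 19 (Path A)


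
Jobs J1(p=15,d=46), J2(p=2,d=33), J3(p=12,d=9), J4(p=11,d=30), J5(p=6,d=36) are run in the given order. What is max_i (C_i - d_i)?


Lateness per job (L = C - d):
  J1: C=15, d=46, L=-31
  J2: C=17, d=33, L=-16
  J3: C=29, d=9, L=20
  J4: C=40, d=30, L=10
  J5: C=46, d=36, L=10
Lmax = max(-31, -16, 20, 10, 10)
= 20


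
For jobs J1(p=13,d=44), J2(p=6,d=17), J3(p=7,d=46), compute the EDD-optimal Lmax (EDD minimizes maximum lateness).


EDD order: J2 → J1 → J3
Completion and lateness:
  J2: C=6, d=17, L=6-17=-11
  J1: C=19, d=44, L=19-44=-25
  J3: C=26, d=46, L=26-46=-20
Lmax = max(-11, -25, -20)
= -11


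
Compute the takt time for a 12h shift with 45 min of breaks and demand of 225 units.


Available = 12×60 - 45 = 675 min
Takt time = 675 / 225
= 3.00 min/unit


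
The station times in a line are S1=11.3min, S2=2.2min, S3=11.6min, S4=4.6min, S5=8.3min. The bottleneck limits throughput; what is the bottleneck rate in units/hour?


Bottleneck = longest station time
Station times: [11.3, 2.2, 11.6, 4.6, 8.3]
Max = 11.6 min
Rate = 60 / 11.6
= 5.17 units/hour (bottleneck: 11.6min)


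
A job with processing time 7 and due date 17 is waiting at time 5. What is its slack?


Slack = due - current_time - processing
= 17 - 5 - 7
= 5


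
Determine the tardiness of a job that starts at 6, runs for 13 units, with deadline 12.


Completion = start + processing = 6 + 13 = 19
Tardiness = max(0, C - d) = max(0, 19 - 12)
= max(0, 7)
= 7


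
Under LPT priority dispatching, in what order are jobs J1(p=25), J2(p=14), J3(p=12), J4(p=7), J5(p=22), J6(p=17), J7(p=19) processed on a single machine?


LPT: sort by longest processing time first
  J1: p=25
  J5: p=22
  J7: p=19
  J6: p=17
  J2: p=14
  J3: p=12
  J4: p=7
Order: J1 → J5 → J7 → J6 → J2 → J3 → J4


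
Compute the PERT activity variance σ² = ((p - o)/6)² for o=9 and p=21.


σ² = ((p - o) / 6)² = (p - o)² / 36
= (21 - 9)² / 36
= 12² / 36
= 144 / 36
= 4.0000


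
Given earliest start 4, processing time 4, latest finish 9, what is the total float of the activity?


EF = ES + duration = 4 + 4 = 8
LS = LF - duration = 9 - 4 = 5
Total Float = LF - EF = 9 - 8
(or LS - ES = 5 - 4)
= 1


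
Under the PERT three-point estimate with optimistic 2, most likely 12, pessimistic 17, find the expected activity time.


te = (o + 4m + p) / 6
= (2 + 4×12 + 17) / 6
= (2 + 48 + 17) / 6
= 67 / 6
= 11.17


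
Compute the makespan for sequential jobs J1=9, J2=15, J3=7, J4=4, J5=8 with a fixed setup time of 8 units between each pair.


Makespan = Σ processing + (n-1) × setup
= (9 + 15 + 7 + 4 + 8) + (5-1)×8
= 43 + 32
= 75 time units


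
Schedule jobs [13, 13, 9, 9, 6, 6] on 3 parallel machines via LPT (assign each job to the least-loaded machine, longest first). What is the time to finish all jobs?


Jobs (LPT sorted): [13, 13, 9, 9, 6, 6]
Machines: 3
  J=13 → Machine 1 (load: 0+13=13)
  J=13 → Machine 2 (load: 0+13=13)
  J=9 → Machine 3 (load: 0+9=9)
  J=9 → Machine 3 (load: 9+9=18)
  J=6 → Machine 1 (load: 13+6=19)
  J=6 → Machine 2 (load: 13+6=19)
Machine loads: [19, 19, 18]
Makespan = max = 19 time units


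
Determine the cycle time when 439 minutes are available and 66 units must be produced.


Cycle time = available time / demand
= 439 / 66
= 6.65 min/unit


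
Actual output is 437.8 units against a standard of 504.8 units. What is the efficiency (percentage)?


Efficiency = (actual / standard) × 100
= (437.8 / 504.8) × 100
= 86.7%


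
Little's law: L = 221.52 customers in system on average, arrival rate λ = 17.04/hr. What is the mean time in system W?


Little's law: L = λW → W = L / λ
= 221.52 / 17.04
= 13.00 hours


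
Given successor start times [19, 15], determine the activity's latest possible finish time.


LF = min of all successor start times
Successors start at: [19, 15]
LF = min(19, 15)
= 15


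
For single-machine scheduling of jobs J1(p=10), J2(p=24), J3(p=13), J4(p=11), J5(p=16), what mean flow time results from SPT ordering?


SPT order: J1 → J4 → J3 → J5 → J2
Completion times:
  J1: C=10
  J4: C=21
  J3: C=34
  J5: C=50
  J2: C=74
Sum = 189, n = 5
Mean flow = 189/5
= 37.80


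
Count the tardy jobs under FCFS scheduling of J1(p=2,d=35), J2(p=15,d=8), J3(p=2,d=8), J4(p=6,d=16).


Completion vs due date:
  J1: C=2, d=35 → on time
  J2: C=17, d=8 → TARDY
  J3: C=19, d=8 → TARDY
  J4: C=25, d=16 → TARDY
Tardy jobs: J2, J3, J4
Count = 3


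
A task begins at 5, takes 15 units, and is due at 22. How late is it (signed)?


Completion = 5 + 15 = 20
Lateness = C - d = 20 - 22
= -2


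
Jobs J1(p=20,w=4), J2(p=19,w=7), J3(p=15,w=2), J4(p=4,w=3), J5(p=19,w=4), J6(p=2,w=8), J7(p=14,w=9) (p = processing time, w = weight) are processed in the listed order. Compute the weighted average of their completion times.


Completion times:
  J1: C=20, w×C=4×20=80
  J2: C=39, w×C=7×39=273
  J3: C=54, w×C=2×54=108
  J4: C=58, w×C=3×58=174
  J5: C=77, w×C=4×77=308
  J6: C=79, w×C=8×79=632
  J7: C=93, w×C=9×93=837
Sum w×C = 2412
Sum w = 37
Weighted avg = 2412/37
= 65.19


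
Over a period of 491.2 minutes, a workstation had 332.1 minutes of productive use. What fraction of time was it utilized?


Utilization = busy / total × 100
= 332.1 / 491.2 × 100
= 67.6%


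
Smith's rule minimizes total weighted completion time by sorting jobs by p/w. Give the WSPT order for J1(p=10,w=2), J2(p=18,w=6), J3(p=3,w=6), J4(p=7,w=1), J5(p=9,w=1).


WSPT (Smith's rule): sort by p/w ascending
  J3: p/w = 3/6 = 0.500
  J2: p/w = 18/6 = 3.000
  J1: p/w = 10/2 = 5.000
  J4: p/w = 7/1 = 7.000
  J5: p/w = 9/1 = 9.000
Order: J3 → J2 → J1 → J4 → J5


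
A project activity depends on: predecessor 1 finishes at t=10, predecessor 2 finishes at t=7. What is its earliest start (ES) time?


ES = max of all predecessor completion times
Predecessors: [10, 7]
ES = max(10, 7)
= 10


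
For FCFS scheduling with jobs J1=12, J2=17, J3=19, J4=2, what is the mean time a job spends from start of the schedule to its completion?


Completion times:
  J1: completes at 12
  J2: completes at 29
  J3: completes at 48
  J4: completes at 50
Sum = 139
Average = 139/4
= 34.75


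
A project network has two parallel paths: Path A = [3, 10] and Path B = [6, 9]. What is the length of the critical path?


Path A: 3 + 10 = 13
Path B: 6 + 9 = 15
Critical path = longest = max(13, 15)
= 15 (Path B)


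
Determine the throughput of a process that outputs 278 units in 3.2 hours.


Throughput = units / time
= 278 / 3.2
= 86.9 units/hour


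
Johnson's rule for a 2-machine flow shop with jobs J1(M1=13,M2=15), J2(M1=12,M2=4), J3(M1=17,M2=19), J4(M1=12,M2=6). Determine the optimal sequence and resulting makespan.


Johnson's rule:
Group 1 (M1≤M2, sort by M1): ['J1', 'J3']
Group 2 (M1>M2, sort desc M2): ['J4', 'J2']
Sequence: J1 → J3 → J4 → J2
Makespan calculation:
  J1: M1 done=13, M2 done=28
  J3: M1 done=30, M2 done=49
  J4: M1 done=42, M2 done=55
  J2: M1 done=54, M2 done=59
= Sequence: J1 → J3 → J4 → J2, Makespan: 59


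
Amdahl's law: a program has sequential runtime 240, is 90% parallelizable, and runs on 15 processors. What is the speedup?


Amdahl's law: T_p = T × ((1-p) + p/N)
= 240 × ((1-0.9) + 0.9/15)
= 240 × (0.10 + 0.0600)
= 240 × 0.1600
= 38.40
Speedup = 240/38.40
= 6.25×


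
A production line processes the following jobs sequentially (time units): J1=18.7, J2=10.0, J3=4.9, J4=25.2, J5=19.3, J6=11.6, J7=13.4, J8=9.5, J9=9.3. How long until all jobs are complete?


Sequential makespan: sum all processing times
= 18.7 + 10.0 + 4.9 + 25.2 + 19.3 + 11.6 + 13.4 + 9.5 + 9.3
= 121.9 time units


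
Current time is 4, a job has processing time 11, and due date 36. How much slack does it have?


Slack = due - current_time - processing
= 36 - 4 - 11
= 21


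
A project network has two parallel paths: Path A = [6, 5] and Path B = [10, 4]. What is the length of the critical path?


Path A: 6 + 5 = 11
Path B: 10 + 4 = 14
Critical path = longest = max(11, 14)
= 14 (Path B)


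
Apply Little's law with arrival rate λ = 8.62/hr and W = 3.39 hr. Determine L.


Little's law: L = λ × W
= 8.62 × 3.39
= 29.22


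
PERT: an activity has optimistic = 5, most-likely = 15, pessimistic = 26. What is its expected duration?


te = (o + 4m + p) / 6
= (5 + 4×15 + 26) / 6
= (5 + 60 + 26) / 6
= 91 / 6
= 15.17


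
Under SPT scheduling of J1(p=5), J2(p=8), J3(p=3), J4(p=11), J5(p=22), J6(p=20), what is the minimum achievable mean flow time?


SPT order: J3 → J1 → J2 → J4 → J6 → J5
Completion times:
  J3: C=3
  J1: C=8
  J2: C=16
  J4: C=27
  J6: C=47
  J5: C=69
Sum = 170, n = 6
Mean flow = 170/6
= 28.33


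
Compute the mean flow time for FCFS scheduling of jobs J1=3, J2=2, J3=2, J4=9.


Completion times:
  J1: completes at 3
  J2: completes at 5
  J3: completes at 7
  J4: completes at 16
Sum = 31
Average = 31/4
= 7.75


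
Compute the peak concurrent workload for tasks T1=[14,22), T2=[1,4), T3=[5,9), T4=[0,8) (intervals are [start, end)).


Check each time point for overlaps:
  t=1: 2 tasks active (T2, T4)
Max concurrent = 2


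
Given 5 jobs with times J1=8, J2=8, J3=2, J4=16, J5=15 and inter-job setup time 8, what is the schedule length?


Makespan = Σ processing + (n-1) × setup
= (8 + 8 + 2 + 16 + 15) + (5-1)×8
= 49 + 32
= 81 time units


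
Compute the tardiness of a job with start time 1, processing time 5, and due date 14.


Completion = start + processing = 1 + 5 = 6
Tardiness = max(0, C - d) = max(0, 6 - 14)
= max(0, -8)
= 0


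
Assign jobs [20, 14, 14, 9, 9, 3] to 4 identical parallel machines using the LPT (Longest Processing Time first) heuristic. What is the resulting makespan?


Jobs (LPT sorted): [20, 14, 14, 9, 9, 3]
Machines: 4
  J=20 → Machine 1 (load: 0+20=20)
  J=14 → Machine 2 (load: 0+14=14)
  J=14 → Machine 3 (load: 0+14=14)
  J=9 → Machine 4 (load: 0+9=9)
  J=9 → Machine 4 (load: 9+9=18)
  J=3 → Machine 2 (load: 14+3=17)
Machine loads: [20, 17, 14, 18]
Makespan = max = 20 time units


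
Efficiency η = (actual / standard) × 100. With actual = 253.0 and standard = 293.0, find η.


Efficiency = (actual / standard) × 100
= (253.0 / 293.0) × 100
= 86.3%


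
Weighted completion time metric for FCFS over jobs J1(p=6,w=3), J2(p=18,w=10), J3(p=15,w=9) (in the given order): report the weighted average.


Completion times:
  J1: C=6, w×C=3×6=18
  J2: C=24, w×C=10×24=240
  J3: C=39, w×C=9×39=351
Sum w×C = 609
Sum w = 22
Weighted avg = 609/22
= 27.68


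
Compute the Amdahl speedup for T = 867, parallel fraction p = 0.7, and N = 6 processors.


Amdahl's law: T_p = T × ((1-p) + p/N)
= 867 × ((1-0.7) + 0.7/6)
= 867 × (0.30 + 0.1167)
= 867 × 0.4167
= 361.25
Speedup = 867/361.25
= 2.40×


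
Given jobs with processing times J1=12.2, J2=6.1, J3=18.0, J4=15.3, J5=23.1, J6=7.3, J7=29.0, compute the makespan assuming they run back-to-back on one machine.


Sequential makespan: sum all processing times
= 12.2 + 6.1 + 18.0 + 15.3 + 23.1 + 7.3 + 29.0
= 111.0 time units


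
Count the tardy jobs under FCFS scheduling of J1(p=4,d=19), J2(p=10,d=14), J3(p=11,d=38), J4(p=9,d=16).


Completion vs due date:
  J1: C=4, d=19 → on time
  J2: C=14, d=14 → on time
  J3: C=25, d=38 → on time
  J4: C=34, d=16 → TARDY
Tardy jobs: J4
Count = 1


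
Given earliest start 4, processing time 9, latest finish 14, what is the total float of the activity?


EF = ES + duration = 4 + 9 = 13
LS = LF - duration = 14 - 9 = 5
Total Float = LF - EF = 14 - 13
(or LS - ES = 5 - 4)
= 1


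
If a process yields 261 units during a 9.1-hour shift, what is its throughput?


Throughput = units / time
= 261 / 9.1
= 28.7 units/hour


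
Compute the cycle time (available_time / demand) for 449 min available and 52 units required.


Cycle time = available time / demand
= 449 / 52
= 8.63 min/unit


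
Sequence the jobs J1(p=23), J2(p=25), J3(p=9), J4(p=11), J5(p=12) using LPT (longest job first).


LPT: sort by longest processing time first
  J2: p=25
  J1: p=23
  J5: p=12
  J4: p=11
  J3: p=9
Order: J2 → J1 → J5 → J4 → J3


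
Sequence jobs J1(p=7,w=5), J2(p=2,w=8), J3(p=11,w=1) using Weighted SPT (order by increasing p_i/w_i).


WSPT (Smith's rule): sort by p/w ascending
  J2: p/w = 2/8 = 0.250
  J1: p/w = 7/5 = 1.400
  J3: p/w = 11/1 = 11.000
Order: J2 → J1 → J3


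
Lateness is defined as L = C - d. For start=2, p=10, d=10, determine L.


Completion = 2 + 10 = 12
Lateness = C - d = 12 - 10
= 2


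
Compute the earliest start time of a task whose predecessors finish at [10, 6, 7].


ES = max of all predecessor completion times
Predecessors: [10, 6, 7]
ES = max(10, 6, 7)
= 10


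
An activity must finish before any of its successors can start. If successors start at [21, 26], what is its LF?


LF = min of all successor start times
Successors start at: [21, 26]
LF = min(21, 26)
= 21


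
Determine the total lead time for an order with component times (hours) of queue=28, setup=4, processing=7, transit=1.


Lead time = queue + setup + processing + transit
= 28 + 4 + 7 + 1
= 40 hours


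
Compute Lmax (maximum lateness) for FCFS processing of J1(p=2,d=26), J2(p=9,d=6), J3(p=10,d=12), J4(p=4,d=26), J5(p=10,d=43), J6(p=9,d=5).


Lateness per job (L = C - d):
  J1: C=2, d=26, L=-24
  J2: C=11, d=6, L=5
  J3: C=21, d=12, L=9
  J4: C=25, d=26, L=-1
  J5: C=35, d=43, L=-8
  J6: C=44, d=5, L=39
Lmax = max(-24, 5, 9, -1, -8, 39)
= 39


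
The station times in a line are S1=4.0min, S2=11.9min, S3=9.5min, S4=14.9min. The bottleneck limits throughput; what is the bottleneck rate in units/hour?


Bottleneck = longest station time
Station times: [4.0, 11.9, 9.5, 14.9]
Max = 14.9 min
Rate = 60 / 14.9
= 4.03 units/hour (bottleneck: 14.9min)


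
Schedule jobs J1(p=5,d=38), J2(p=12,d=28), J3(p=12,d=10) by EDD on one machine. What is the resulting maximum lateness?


EDD order: J3 → J2 → J1
Completion and lateness:
  J3: C=12, d=10, L=12-10=2
  J2: C=24, d=28, L=24-28=-4
  J1: C=29, d=38, L=29-38=-9
Lmax = max(2, -4, -9)
= 2


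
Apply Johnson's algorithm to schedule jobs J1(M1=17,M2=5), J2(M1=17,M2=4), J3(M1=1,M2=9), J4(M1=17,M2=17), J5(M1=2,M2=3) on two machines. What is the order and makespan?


Johnson's rule:
Group 1 (M1≤M2, sort by M1): ['J3', 'J5', 'J4']
Group 2 (M1>M2, sort desc M2): ['J1', 'J2']
Sequence: J3 → J5 → J4 → J1 → J2
Makespan calculation:
  J3: M1 done=1, M2 done=10
  J5: M1 done=3, M2 done=13
  J4: M1 done=20, M2 done=37
  J1: M1 done=37, M2 done=42
  J2: M1 done=54, M2 done=58
= Sequence: J3 → J5 → J4 → J1 → J2, Makespan: 58


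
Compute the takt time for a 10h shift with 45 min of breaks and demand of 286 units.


Available = 10×60 - 45 = 555 min
Takt time = 555 / 286
= 1.94 min/unit


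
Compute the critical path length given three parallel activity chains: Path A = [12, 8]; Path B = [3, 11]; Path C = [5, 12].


Path A: 12 + 8 = 20
Path B: 3 + 11 = 14
Path C: 5 + 12 = 17
Critical path = longest = max(20, 14, 17)
= 20 (Path A)


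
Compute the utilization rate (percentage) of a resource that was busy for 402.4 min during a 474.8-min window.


Utilization = busy / total × 100
= 402.4 / 474.8 × 100
= 84.8%


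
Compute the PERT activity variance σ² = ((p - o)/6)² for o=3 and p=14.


σ² = ((p - o) / 6)² = (p - o)² / 36
= (14 - 3)² / 36
= 11² / 36
= 121 / 36
= 3.3611


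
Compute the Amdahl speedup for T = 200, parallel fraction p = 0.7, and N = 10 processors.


Amdahl's law: T_p = T × ((1-p) + p/N)
= 200 × ((1-0.7) + 0.7/10)
= 200 × (0.30 + 0.0700)
= 200 × 0.3700
= 74.00
Speedup = 200/74.00
= 2.70×


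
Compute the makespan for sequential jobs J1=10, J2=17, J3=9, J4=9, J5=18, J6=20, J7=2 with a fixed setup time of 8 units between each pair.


Makespan = Σ processing + (n-1) × setup
= (10 + 17 + 9 + 9 + 18 + 20 + 2) + (7-1)×8
= 85 + 48
= 133 time units


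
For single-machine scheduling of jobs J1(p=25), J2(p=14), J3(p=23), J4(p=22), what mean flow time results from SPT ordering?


SPT order: J2 → J4 → J3 → J1
Completion times:
  J2: C=14
  J4: C=36
  J3: C=59
  J1: C=84
Sum = 193, n = 4
Mean flow = 193/4
= 48.25


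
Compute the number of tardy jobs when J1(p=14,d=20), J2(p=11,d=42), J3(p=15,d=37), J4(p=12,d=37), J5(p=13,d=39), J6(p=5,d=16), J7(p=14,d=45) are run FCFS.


Completion vs due date:
  J1: C=14, d=20 → on time
  J2: C=25, d=42 → on time
  J3: C=40, d=37 → TARDY
  J4: C=52, d=37 → TARDY
  J5: C=65, d=39 → TARDY
  J6: C=70, d=16 → TARDY
  J7: C=84, d=45 → TARDY
Tardy jobs: J3, J4, J5, J6, J7
Count = 5


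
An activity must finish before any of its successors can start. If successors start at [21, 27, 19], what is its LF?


LF = min of all successor start times
Successors start at: [21, 27, 19]
LF = min(21, 27, 19)
= 19


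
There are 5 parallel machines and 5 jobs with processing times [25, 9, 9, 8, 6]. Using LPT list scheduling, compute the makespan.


Jobs (LPT sorted): [25, 9, 9, 8, 6]
Machines: 5
  J=25 → Machine 1 (load: 0+25=25)
  J=9 → Machine 2 (load: 0+9=9)
  J=9 → Machine 3 (load: 0+9=9)
  J=8 → Machine 4 (load: 0+8=8)
  J=6 → Machine 5 (load: 0+6=6)
Machine loads: [25, 9, 9, 8, 6]
Makespan = max = 25 time units


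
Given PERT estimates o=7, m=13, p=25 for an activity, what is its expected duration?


te = (o + 4m + p) / 6
= (7 + 4×13 + 25) / 6
= (7 + 52 + 25) / 6
= 84 / 6
= 14.00


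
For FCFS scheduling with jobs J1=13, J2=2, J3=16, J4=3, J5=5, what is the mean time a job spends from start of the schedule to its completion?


Completion times:
  J1: completes at 13
  J2: completes at 15
  J3: completes at 31
  J4: completes at 34
  J5: completes at 39
Sum = 132
Average = 132/5
= 26.40


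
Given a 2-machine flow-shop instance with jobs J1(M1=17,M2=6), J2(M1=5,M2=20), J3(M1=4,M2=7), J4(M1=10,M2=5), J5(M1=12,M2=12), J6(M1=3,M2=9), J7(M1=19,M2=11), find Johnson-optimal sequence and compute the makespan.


Johnson's rule:
Group 1 (M1≤M2, sort by M1): ['J6', 'J3', 'J2', 'J5']
Group 2 (M1>M2, sort desc M2): ['J7', 'J1', 'J4']
Sequence: J6 → J3 → J2 → J5 → J7 → J1 → J4
Makespan calculation:
  J6: M1 done=3, M2 done=12
  J3: M1 done=7, M2 done=19
  J2: M1 done=12, M2 done=39
  J5: M1 done=24, M2 done=51
  J7: M1 done=43, M2 done=62
  J1: M1 done=60, M2 done=68
  J4: M1 done=70, M2 done=75
= Sequence: J6 → J3 → J2 → J5 → J7 → J1 → J4, Makespan: 75


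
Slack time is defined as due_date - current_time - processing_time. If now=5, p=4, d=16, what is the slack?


Slack = due - current_time - processing
= 16 - 5 - 4
= 7


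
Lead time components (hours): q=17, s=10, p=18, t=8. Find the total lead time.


Lead time = queue + setup + processing + transit
= 17 + 10 + 18 + 8
= 53 hours


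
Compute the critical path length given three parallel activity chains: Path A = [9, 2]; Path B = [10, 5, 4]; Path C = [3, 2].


Path A: 9 + 2 = 11
Path B: 10 + 5 + 4 = 19
Path C: 3 + 2 = 5
Critical path = longest = max(11, 19, 5)
= 19 (Path B)


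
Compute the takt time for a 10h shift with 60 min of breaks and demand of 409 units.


Available = 10×60 - 60 = 540 min
Takt time = 540 / 409
= 1.32 min/unit


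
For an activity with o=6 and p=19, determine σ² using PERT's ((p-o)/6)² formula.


σ² = ((p - o) / 6)² = (p - o)² / 36
= (19 - 6)² / 36
= 13² / 36
= 169 / 36
= 4.6944


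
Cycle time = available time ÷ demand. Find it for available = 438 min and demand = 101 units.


Cycle time = available time / demand
= 438 / 101
= 4.34 min/unit


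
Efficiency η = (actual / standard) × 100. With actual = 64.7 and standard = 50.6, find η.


Efficiency = (actual / standard) × 100
= (64.7 / 50.6) × 100
= 127.9%


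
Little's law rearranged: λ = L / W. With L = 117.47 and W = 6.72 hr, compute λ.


Little's law: L = λW → λ = L / W
= 117.47 / 6.72
= 17.48 per hour


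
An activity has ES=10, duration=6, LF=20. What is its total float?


EF = ES + duration = 10 + 6 = 16
LS = LF - duration = 20 - 6 = 14
Total Float = LF - EF = 20 - 16
(or LS - ES = 14 - 10)
= 4


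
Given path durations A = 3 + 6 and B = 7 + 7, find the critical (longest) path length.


Path A: 3 + 6 = 9
Path B: 7 + 7 = 14
Critical path = longest = max(9, 14)
= 14 (Path B)


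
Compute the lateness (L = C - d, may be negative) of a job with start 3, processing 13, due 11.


Completion = 3 + 13 = 16
Lateness = C - d = 16 - 11
= 5


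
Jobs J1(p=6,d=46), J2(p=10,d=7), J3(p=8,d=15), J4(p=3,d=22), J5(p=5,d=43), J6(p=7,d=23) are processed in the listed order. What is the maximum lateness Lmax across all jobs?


Lateness per job (L = C - d):
  J1: C=6, d=46, L=-40
  J2: C=16, d=7, L=9
  J3: C=24, d=15, L=9
  J4: C=27, d=22, L=5
  J5: C=32, d=43, L=-11
  J6: C=39, d=23, L=16
Lmax = max(-40, 9, 9, 5, -11, 16)
= 16


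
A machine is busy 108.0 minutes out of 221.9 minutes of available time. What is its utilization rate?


Utilization = busy / total × 100
= 108.0 / 221.9 × 100
= 48.7%


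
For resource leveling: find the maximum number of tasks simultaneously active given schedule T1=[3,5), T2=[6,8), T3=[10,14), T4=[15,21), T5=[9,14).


Check each time point for overlaps:
  t=10: 2 tasks active (T3, T5)
Max concurrent = 2


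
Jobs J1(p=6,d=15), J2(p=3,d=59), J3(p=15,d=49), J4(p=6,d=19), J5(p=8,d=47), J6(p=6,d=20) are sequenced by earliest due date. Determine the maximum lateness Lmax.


EDD order: J1 → J4 → J6 → J5 → J3 → J2
Completion and lateness:
  J1: C=6, d=15, L=6-15=-9
  J4: C=12, d=19, L=12-19=-7
  J6: C=18, d=20, L=18-20=-2
  J5: C=26, d=47, L=26-47=-21
  J3: C=41, d=49, L=41-49=-8
  J2: C=44, d=59, L=44-59=-15
Lmax = max(-9, -7, -2, -21, -8, -15)
= -2


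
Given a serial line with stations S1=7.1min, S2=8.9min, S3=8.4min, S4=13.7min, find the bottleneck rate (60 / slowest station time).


Bottleneck = longest station time
Station times: [7.1, 8.9, 8.4, 13.7]
Max = 13.7 min
Rate = 60 / 13.7
= 4.38 units/hour (bottleneck: 13.7min)


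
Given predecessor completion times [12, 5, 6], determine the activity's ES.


ES = max of all predecessor completion times
Predecessors: [12, 5, 6]
ES = max(12, 5, 6)
= 12


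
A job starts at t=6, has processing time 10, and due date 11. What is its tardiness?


Completion = start + processing = 6 + 10 = 16
Tardiness = max(0, C - d) = max(0, 16 - 11)
= max(0, 5)
= 5


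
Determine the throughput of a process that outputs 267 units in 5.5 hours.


Throughput = units / time
= 267 / 5.5
= 48.5 units/hour


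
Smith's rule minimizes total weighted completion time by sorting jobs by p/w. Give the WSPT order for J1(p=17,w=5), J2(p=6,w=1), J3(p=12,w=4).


WSPT (Smith's rule): sort by p/w ascending
  J3: p/w = 12/4 = 3.000
  J1: p/w = 17/5 = 3.400
  J2: p/w = 6/1 = 6.000
Order: J3 → J1 → J2


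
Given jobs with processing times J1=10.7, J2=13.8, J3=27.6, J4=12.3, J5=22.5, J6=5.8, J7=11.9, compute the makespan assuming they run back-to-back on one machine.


Sequential makespan: sum all processing times
= 10.7 + 13.8 + 27.6 + 12.3 + 22.5 + 5.8 + 11.9
= 104.6 time units


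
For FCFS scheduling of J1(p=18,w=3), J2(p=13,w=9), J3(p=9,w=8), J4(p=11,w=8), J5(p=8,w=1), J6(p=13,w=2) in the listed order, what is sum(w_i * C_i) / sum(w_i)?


Completion times:
  J1: C=18, w×C=3×18=54
  J2: C=31, w×C=9×31=279
  J3: C=40, w×C=8×40=320
  J4: C=51, w×C=8×51=408
  J5: C=59, w×C=1×59=59
  J6: C=72, w×C=2×72=144
Sum w×C = 1264
Sum w = 31
Weighted avg = 1264/31
= 40.77


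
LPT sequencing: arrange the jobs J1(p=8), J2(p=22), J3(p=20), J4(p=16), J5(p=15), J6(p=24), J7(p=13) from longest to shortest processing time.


LPT: sort by longest processing time first
  J6: p=24
  J2: p=22
  J3: p=20
  J4: p=16
  J5: p=15
  J7: p=13
  J1: p=8
Order: J6 → J2 → J3 → J4 → J5 → J7 → J1


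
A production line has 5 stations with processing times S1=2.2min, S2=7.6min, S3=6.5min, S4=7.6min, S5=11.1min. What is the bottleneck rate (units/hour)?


Bottleneck = longest station time
Station times: [2.2, 7.6, 6.5, 7.6, 11.1]
Max = 11.1 min
Rate = 60 / 11.1
= 5.41 units/hour (bottleneck: 11.1min)


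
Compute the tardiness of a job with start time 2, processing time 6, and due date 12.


Completion = start + processing = 2 + 6 = 8
Tardiness = max(0, C - d) = max(0, 8 - 12)
= max(0, -4)
= 0


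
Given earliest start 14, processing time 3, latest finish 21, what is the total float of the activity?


EF = ES + duration = 14 + 3 = 17
LS = LF - duration = 21 - 3 = 18
Total Float = LF - EF = 21 - 17
(or LS - ES = 18 - 14)
= 4


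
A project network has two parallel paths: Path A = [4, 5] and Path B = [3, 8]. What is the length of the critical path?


Path A: 4 + 5 = 9
Path B: 3 + 8 = 11
Critical path = longest = max(9, 11)
= 11 (Path B)


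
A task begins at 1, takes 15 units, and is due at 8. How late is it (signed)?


Completion = 1 + 15 = 16
Lateness = C - d = 16 - 8
= 8


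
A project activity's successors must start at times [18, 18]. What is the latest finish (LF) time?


LF = min of all successor start times
Successors start at: [18, 18]
LF = min(18, 18)
= 18


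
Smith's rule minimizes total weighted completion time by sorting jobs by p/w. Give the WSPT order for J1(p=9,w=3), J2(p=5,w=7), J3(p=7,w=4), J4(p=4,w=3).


WSPT (Smith's rule): sort by p/w ascending
  J2: p/w = 5/7 = 0.714
  J4: p/w = 4/3 = 1.333
  J3: p/w = 7/4 = 1.750
  J1: p/w = 9/3 = 3.000
Order: J2 → J4 → J3 → J1


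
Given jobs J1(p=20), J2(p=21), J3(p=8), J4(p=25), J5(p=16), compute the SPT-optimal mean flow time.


SPT order: J3 → J5 → J1 → J2 → J4
Completion times:
  J3: C=8
  J5: C=24
  J1: C=44
  J2: C=65
  J4: C=90
Sum = 231, n = 5
Mean flow = 231/5
= 46.20


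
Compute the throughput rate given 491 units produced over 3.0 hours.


Throughput = units / time
= 491 / 3.0
= 163.7 units/hour


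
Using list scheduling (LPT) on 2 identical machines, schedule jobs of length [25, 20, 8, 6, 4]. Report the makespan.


Jobs (LPT sorted): [25, 20, 8, 6, 4]
Machines: 2
  J=25 → Machine 1 (load: 0+25=25)
  J=20 → Machine 2 (load: 0+20=20)
  J=8 → Machine 2 (load: 20+8=28)
  J=6 → Machine 1 (load: 25+6=31)
  J=4 → Machine 2 (load: 28+4=32)
Machine loads: [31, 32]
Makespan = max = 32 time units


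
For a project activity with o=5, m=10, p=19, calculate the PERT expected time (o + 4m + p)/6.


te = (o + 4m + p) / 6
= (5 + 4×10 + 19) / 6
= (5 + 40 + 19) / 6
= 64 / 6
= 10.67


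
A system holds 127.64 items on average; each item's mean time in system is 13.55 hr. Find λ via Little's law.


Little's law: L = λW → λ = L / W
= 127.64 / 13.55
= 9.42 per hour


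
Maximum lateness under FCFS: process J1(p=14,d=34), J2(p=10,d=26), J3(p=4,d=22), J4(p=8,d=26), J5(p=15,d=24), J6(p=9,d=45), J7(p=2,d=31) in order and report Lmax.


Lateness per job (L = C - d):
  J1: C=14, d=34, L=-20
  J2: C=24, d=26, L=-2
  J3: C=28, d=22, L=6
  J4: C=36, d=26, L=10
  J5: C=51, d=24, L=27
  J6: C=60, d=45, L=15
  J7: C=62, d=31, L=31
Lmax = max(-20, -2, 6, 10, 27, 15, 31)
= 31


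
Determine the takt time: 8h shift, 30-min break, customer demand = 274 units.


Available = 8×60 - 30 = 450 min
Takt time = 450 / 274
= 1.64 min/unit


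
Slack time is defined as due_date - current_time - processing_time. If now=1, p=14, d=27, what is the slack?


Slack = due - current_time - processing
= 27 - 1 - 14
= 12


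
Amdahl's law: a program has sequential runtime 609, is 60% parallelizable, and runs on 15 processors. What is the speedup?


Amdahl's law: T_p = T × ((1-p) + p/N)
= 609 × ((1-0.6) + 0.6/15)
= 609 × (0.40 + 0.0400)
= 609 × 0.4400
= 267.96
Speedup = 609/267.96
= 2.27×


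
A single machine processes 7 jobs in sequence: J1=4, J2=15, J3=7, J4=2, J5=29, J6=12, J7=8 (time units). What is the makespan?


Sequential makespan: sum all processing times
= 4 + 15 + 7 + 2 + 29 + 12 + 8
= 77 time units


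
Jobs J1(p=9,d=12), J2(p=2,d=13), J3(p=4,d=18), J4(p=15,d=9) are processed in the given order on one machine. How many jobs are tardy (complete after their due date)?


Completion vs due date:
  J1: C=9, d=12 → on time
  J2: C=11, d=13 → on time
  J3: C=15, d=18 → on time
  J4: C=30, d=9 → TARDY
Tardy jobs: J4
Count = 1


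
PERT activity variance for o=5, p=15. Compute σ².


σ² = ((p - o) / 6)² = (p - o)² / 36
= (15 - 5)² / 36
= 10² / 36
= 100 / 36
= 2.7778


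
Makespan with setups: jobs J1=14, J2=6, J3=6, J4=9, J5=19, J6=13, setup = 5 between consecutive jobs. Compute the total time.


Makespan = Σ processing + (n-1) × setup
= (14 + 6 + 6 + 9 + 19 + 13) + (6-1)×5
= 67 + 25
= 92 time units


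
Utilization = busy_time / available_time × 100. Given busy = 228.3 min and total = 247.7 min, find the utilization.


Utilization = busy / total × 100
= 228.3 / 247.7 × 100
= 92.2%


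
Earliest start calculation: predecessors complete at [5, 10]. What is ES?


ES = max of all predecessor completion times
Predecessors: [5, 10]
ES = max(5, 10)
= 10


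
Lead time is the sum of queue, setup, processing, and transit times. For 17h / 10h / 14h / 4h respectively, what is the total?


Lead time = queue + setup + processing + transit
= 17 + 10 + 14 + 4
= 45 hours


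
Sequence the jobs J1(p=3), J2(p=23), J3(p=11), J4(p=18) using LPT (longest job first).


LPT: sort by longest processing time first
  J2: p=23
  J4: p=18
  J3: p=11
  J1: p=3
Order: J2 → J4 → J3 → J1


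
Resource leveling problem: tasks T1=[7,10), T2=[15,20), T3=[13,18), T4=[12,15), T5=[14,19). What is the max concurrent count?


Check each time point for overlaps:
  t=14: 3 tasks active (T3, T4, T5)
Max concurrent = 3


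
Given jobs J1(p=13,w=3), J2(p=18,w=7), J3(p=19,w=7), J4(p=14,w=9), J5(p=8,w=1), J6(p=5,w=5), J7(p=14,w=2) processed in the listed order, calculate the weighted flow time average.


Completion times:
  J1: C=13, w×C=3×13=39
  J2: C=31, w×C=7×31=217
  J3: C=50, w×C=7×50=350
  J4: C=64, w×C=9×64=576
  J5: C=72, w×C=1×72=72
  J6: C=77, w×C=5×77=385
  J7: C=91, w×C=2×91=182
Sum w×C = 1821
Sum w = 34
Weighted avg = 1821/34
= 53.56


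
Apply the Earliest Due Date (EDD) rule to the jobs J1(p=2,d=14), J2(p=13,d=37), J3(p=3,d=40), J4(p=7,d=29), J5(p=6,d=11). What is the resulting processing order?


EDD: sort by earliest due date
  J5: d=11, p=6
  J1: d=14, p=2
  J4: d=29, p=7
  J2: d=37, p=13
  J3: d=40, p=3
Order: J5 → J1 → J4 → J2 → J3


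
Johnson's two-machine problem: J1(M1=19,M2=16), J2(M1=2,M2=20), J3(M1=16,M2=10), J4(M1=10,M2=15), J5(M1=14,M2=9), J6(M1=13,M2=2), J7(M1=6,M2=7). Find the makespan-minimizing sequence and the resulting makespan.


Johnson's rule:
Group 1 (M1≤M2, sort by M1): ['J2', 'J7', 'J4']
Group 2 (M1>M2, sort desc M2): ['J1', 'J3', 'J5', 'J6']
Sequence: J2 → J7 → J4 → J1 → J3 → J5 → J6
Makespan calculation:
  J2: M1 done=2, M2 done=22
  J7: M1 done=8, M2 done=29
  J4: M1 done=18, M2 done=44
  J1: M1 done=37, M2 done=60
  J3: M1 done=53, M2 done=70
  J5: M1 done=67, M2 done=79
  J6: M1 done=80, M2 done=82
= Sequence: J2 → J7 → J4 → J1 → J3 → J5 → J6, Makespan: 82


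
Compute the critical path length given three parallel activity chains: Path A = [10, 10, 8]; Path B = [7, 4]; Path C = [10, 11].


Path A: 10 + 10 + 8 = 28
Path B: 7 + 4 = 11
Path C: 10 + 11 = 21
Critical path = longest = max(28, 11, 21)
= 28 (Path A)


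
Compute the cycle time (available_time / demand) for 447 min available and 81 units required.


Cycle time = available time / demand
= 447 / 81
= 5.52 min/unit


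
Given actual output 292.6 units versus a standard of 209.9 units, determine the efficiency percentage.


Efficiency = (actual / standard) × 100
= (292.6 / 209.9) × 100
= 139.4%


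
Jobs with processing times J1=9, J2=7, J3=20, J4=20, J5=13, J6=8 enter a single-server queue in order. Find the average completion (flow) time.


Completion times:
  J1: completes at 9
  J2: completes at 16
  J3: completes at 36
  J4: completes at 56
  J5: completes at 69
  J6: completes at 77
Sum = 263
Average = 263/6
= 43.83


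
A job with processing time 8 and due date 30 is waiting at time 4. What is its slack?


Slack = due - current_time - processing
= 30 - 4 - 8
= 18


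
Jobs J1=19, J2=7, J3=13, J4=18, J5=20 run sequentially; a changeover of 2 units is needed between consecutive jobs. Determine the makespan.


Makespan = Σ processing + (n-1) × setup
= (19 + 7 + 13 + 18 + 20) + (5-1)×2
= 77 + 8
= 85 time units


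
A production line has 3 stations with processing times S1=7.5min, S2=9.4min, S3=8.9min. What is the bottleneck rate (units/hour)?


Bottleneck = longest station time
Station times: [7.5, 9.4, 8.9]
Max = 9.4 min
Rate = 60 / 9.4
= 6.38 units/hour (bottleneck: 9.4min)


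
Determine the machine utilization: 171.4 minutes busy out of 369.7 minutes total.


Utilization = busy / total × 100
= 171.4 / 369.7 × 100
= 46.4%


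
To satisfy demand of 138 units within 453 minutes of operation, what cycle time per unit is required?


Cycle time = available time / demand
= 453 / 138
= 3.28 min/unit


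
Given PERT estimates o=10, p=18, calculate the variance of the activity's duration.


σ² = ((p - o) / 6)² = (p - o)² / 36
= (18 - 10)² / 36
= 8² / 36
= 64 / 36
= 1.7778


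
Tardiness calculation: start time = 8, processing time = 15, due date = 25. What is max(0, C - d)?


Completion = start + processing = 8 + 15 = 23
Tardiness = max(0, C - d) = max(0, 23 - 25)
= max(0, -2)
= 0


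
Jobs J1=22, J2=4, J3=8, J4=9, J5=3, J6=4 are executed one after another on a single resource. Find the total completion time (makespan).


Sequential makespan: sum all processing times
= 22 + 4 + 8 + 9 + 3 + 4
= 50 time units


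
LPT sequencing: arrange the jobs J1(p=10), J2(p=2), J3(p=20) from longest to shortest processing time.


LPT: sort by longest processing time first
  J3: p=20
  J1: p=10
  J2: p=2
Order: J3 → J1 → J2


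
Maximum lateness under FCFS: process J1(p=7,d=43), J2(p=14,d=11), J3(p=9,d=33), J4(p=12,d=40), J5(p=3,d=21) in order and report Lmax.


Lateness per job (L = C - d):
  J1: C=7, d=43, L=-36
  J2: C=21, d=11, L=10
  J3: C=30, d=33, L=-3
  J4: C=42, d=40, L=2
  J5: C=45, d=21, L=24
Lmax = max(-36, 10, -3, 2, 24)
= 24


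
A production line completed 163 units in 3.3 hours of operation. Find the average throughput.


Throughput = units / time
= 163 / 3.3
= 49.4 units/hour


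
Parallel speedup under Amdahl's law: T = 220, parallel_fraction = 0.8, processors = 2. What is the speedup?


Amdahl's law: T_p = T × ((1-p) + p/N)
= 220 × ((1-0.8) + 0.8/2)
= 220 × (0.20 + 0.4000)
= 220 × 0.6000
= 132.00
Speedup = 220/132.00
= 1.67×
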